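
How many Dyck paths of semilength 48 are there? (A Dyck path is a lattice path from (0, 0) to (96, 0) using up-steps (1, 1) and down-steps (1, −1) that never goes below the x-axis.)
C_48 = 131327898242169365477991900

These Dyck paths are counted by the Catalan number C_n = (1/(n + 1)) · C(2n, n). For n = 48: C_48 = (1/49) · C(96, 48) = 6435067013866298908421603100/49 = 131327898242169365477991900.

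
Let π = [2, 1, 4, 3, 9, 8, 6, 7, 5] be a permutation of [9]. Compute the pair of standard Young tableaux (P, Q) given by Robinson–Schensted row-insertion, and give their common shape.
P = [1, 3, 5, 7] / [2, 4, 6] / [8] / [9];  Q = [1, 3, 5, 8] / [2, 4, 6] / [7] / [9];  common shape = (4, 3, 1, 1)

Row-insert the values π_1, π_2, … into P one at a time, bumping the leftmost entry strictly greater than the inserted value down to the next row. The recording tableau Q records, in position (i, j), the step at which that cell was added to P.
  Insert 2 (step 1): P = [2];  Q = [1]
  Insert 1 (step 2): P = [1] / [2];  Q = [1] / [2]
  Insert 4 (step 3): P = [1, 4] / [2];  Q = [1, 3] / [2]
  Insert 3 (step 4): P = [1, 3] / [2, 4];  Q = [1, 3] / [2, 4]
  Insert 9 (step 5): P = [1, 3, 9] / [2, 4];  Q = [1, 3, 5] / [2, 4]
  Insert 8 (step 6): P = [1, 3, 8] / [2, 4, 9];  Q = [1, 3, 5] / [2, 4, 6]
  Insert 6 (step 7): P = [1, 3, 6] / [2, 4, 8] / [9];  Q = [1, 3, 5] / [2, 4, 6] / [7]
  Insert 7 (step 8): P = [1, 3, 6, 7] / [2, 4, 8] / [9];  Q = [1, 3, 5, 8] / [2, 4, 6] / [7]
  Insert 5 (step 9): P = [1, 3, 5, 7] / [2, 4, 6] / [8] / [9];  Q = [1, 3, 5, 8] / [2, 4, 6] / [7] / [9]
Final shape: (4, 3, 1, 1).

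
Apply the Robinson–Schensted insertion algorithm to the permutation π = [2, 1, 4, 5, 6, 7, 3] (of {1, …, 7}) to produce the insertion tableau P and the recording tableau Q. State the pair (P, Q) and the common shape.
P = [1, 3, 5, 6, 7] / [2, 4];  Q = [1, 3, 4, 5, 6] / [2, 7];  common shape = (5, 2)

Row-insert the values π_1, π_2, … into P one at a time, bumping the leftmost entry strictly greater than the inserted value down to the next row. The recording tableau Q records, in position (i, j), the step at which that cell was added to P.
  Insert 2 (step 1): P = [2];  Q = [1]
  Insert 1 (step 2): P = [1] / [2];  Q = [1] / [2]
  Insert 4 (step 3): P = [1, 4] / [2];  Q = [1, 3] / [2]
  Insert 5 (step 4): P = [1, 4, 5] / [2];  Q = [1, 3, 4] / [2]
  Insert 6 (step 5): P = [1, 4, 5, 6] / [2];  Q = [1, 3, 4, 5] / [2]
  Insert 7 (step 6): P = [1, 4, 5, 6, 7] / [2];  Q = [1, 3, 4, 5, 6] / [2]
  Insert 3 (step 7): P = [1, 3, 5, 6, 7] / [2, 4];  Q = [1, 3, 4, 5, 6] / [2, 7]
Final shape: (5, 2).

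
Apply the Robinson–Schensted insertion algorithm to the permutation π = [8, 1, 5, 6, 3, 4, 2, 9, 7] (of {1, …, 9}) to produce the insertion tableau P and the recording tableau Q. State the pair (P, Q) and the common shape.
P = [1, 2, 4, 7] / [3, 6, 9] / [5] / [8];  Q = [1, 3, 4, 8] / [2, 6, 9] / [5] / [7];  common shape = (4, 3, 1, 1)

Row-insert the values π_1, π_2, … into P one at a time, bumping the leftmost entry strictly greater than the inserted value down to the next row. The recording tableau Q records, in position (i, j), the step at which that cell was added to P.
  Insert 8 (step 1): P = [8];  Q = [1]
  Insert 1 (step 2): P = [1] / [8];  Q = [1] / [2]
  Insert 5 (step 3): P = [1, 5] / [8];  Q = [1, 3] / [2]
  Insert 6 (step 4): P = [1, 5, 6] / [8];  Q = [1, 3, 4] / [2]
  Insert 3 (step 5): P = [1, 3, 6] / [5] / [8];  Q = [1, 3, 4] / [2] / [5]
  Insert 4 (step 6): P = [1, 3, 4] / [5, 6] / [8];  Q = [1, 3, 4] / [2, 6] / [5]
  Insert 2 (step 7): P = [1, 2, 4] / [3, 6] / [5] / [8];  Q = [1, 3, 4] / [2, 6] / [5] / [7]
  Insert 9 (step 8): P = [1, 2, 4, 9] / [3, 6] / [5] / [8];  Q = [1, 3, 4, 8] / [2, 6] / [5] / [7]
  Insert 7 (step 9): P = [1, 2, 4, 7] / [3, 6, 9] / [5] / [8];  Q = [1, 3, 4, 8] / [2, 6, 9] / [5] / [7]
Final shape: (4, 3, 1, 1).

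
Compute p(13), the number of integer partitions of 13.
p(13) = 101

Compute p(n) via the recurrence p(n, m) = p(n, m−1) + p(n−m, m), where p(n, m) counts partitions of n with all parts ≤ m and p(n) = p(n, n). The base cases are p(0, m) = 1 and p(n, 0) = 0 for n > 0. Filling the table yields p(13) = 101. (Euler's pentagonal recurrence is an alternative.)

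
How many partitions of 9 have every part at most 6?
p(9, parts ≤ 6) = 26

Partitions of 9 with all parts ≤ 6: 6+3, 6+2+1, 6+1+1+1, 5+4, 5+3+1, 5+2+2, 5+2+1+1, 5+1+1+1+1, 4+4+1, 4+3+2, 4+3+1+1, 4+2+2+1, 4+2+1+1+1, 4+1+1+1+1+1, 3+3+3, 3+3+2+1, 3+3+1+1+1, 3+2+2+2, 3+2+2+1+1, 3+2+1+1+1+1, 3+1+1+1+1+1+1, 2+2+2+2+1, 2+2+2+1+1+1, 2+2+1+1+1+1+1, 2+1+1+1+1+1+1+1, 1+1+1+1+1+1+1+1+1. Count = 26.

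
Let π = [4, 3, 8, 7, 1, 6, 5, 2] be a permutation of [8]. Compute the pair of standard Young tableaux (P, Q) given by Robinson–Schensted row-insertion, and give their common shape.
P = [1, 2] / [3, 5] / [4, 6] / [7] / [8];  Q = [1, 3] / [2, 4] / [5, 6] / [7] / [8];  common shape = (2, 2, 2, 1, 1)

Row-insert the values π_1, π_2, … into P one at a time, bumping the leftmost entry strictly greater than the inserted value down to the next row. The recording tableau Q records, in position (i, j), the step at which that cell was added to P.
  Insert 4 (step 1): P = [4];  Q = [1]
  Insert 3 (step 2): P = [3] / [4];  Q = [1] / [2]
  Insert 8 (step 3): P = [3, 8] / [4];  Q = [1, 3] / [2]
  Insert 7 (step 4): P = [3, 7] / [4, 8];  Q = [1, 3] / [2, 4]
  Insert 1 (step 5): P = [1, 7] / [3, 8] / [4];  Q = [1, 3] / [2, 4] / [5]
  Insert 6 (step 6): P = [1, 6] / [3, 7] / [4, 8];  Q = [1, 3] / [2, 4] / [5, 6]
  Insert 5 (step 7): P = [1, 5] / [3, 6] / [4, 7] / [8];  Q = [1, 3] / [2, 4] / [5, 6] / [7]
  Insert 2 (step 8): P = [1, 2] / [3, 5] / [4, 6] / [7] / [8];  Q = [1, 3] / [2, 4] / [5, 6] / [7] / [8]
Final shape: (2, 2, 2, 1, 1).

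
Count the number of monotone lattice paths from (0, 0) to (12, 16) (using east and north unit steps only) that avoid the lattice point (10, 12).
Number of paths = 20722065

Total paths from (0, 0) to (12, 16): C(28, 12) = 30421755. Paths through (10, 12): (paths (0, 0) → (10, 12)) × (paths (10, 12) → (12, 16)) = C(22, 10) · C(6, 2) = 646646 · 15 = 9699690. Avoidance count = 30421755 − 9699690 = 20722065.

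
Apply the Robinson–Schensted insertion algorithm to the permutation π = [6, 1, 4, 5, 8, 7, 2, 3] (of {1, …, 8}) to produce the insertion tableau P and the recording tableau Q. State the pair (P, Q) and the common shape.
P = [1, 2, 3, 7] / [4, 5] / [6, 8];  Q = [1, 3, 4, 5] / [2, 6] / [7, 8];  common shape = (4, 2, 2)

Row-insert the values π_1, π_2, … into P one at a time, bumping the leftmost entry strictly greater than the inserted value down to the next row. The recording tableau Q records, in position (i, j), the step at which that cell was added to P.
  Insert 6 (step 1): P = [6];  Q = [1]
  Insert 1 (step 2): P = [1] / [6];  Q = [1] / [2]
  Insert 4 (step 3): P = [1, 4] / [6];  Q = [1, 3] / [2]
  Insert 5 (step 4): P = [1, 4, 5] / [6];  Q = [1, 3, 4] / [2]
  Insert 8 (step 5): P = [1, 4, 5, 8] / [6];  Q = [1, 3, 4, 5] / [2]
  Insert 7 (step 6): P = [1, 4, 5, 7] / [6, 8];  Q = [1, 3, 4, 5] / [2, 6]
  Insert 2 (step 7): P = [1, 2, 5, 7] / [4, 8] / [6];  Q = [1, 3, 4, 5] / [2, 6] / [7]
  Insert 3 (step 8): P = [1, 2, 3, 7] / [4, 5] / [6, 8];  Q = [1, 3, 4, 5] / [2, 6] / [7, 8]
Final shape: (4, 2, 2).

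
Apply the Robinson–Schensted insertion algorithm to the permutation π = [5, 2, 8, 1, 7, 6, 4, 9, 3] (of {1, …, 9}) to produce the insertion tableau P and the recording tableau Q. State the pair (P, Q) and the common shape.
P = [1, 3, 9] / [2, 4] / [5, 6] / [7] / [8];  Q = [1, 3, 8] / [2, 5] / [4, 6] / [7] / [9];  common shape = (3, 2, 2, 1, 1)

Row-insert the values π_1, π_2, … into P one at a time, bumping the leftmost entry strictly greater than the inserted value down to the next row. The recording tableau Q records, in position (i, j), the step at which that cell was added to P.
  Insert 5 (step 1): P = [5];  Q = [1]
  Insert 2 (step 2): P = [2] / [5];  Q = [1] / [2]
  Insert 8 (step 3): P = [2, 8] / [5];  Q = [1, 3] / [2]
  Insert 1 (step 4): P = [1, 8] / [2] / [5];  Q = [1, 3] / [2] / [4]
  Insert 7 (step 5): P = [1, 7] / [2, 8] / [5];  Q = [1, 3] / [2, 5] / [4]
  Insert 6 (step 6): P = [1, 6] / [2, 7] / [5, 8];  Q = [1, 3] / [2, 5] / [4, 6]
  Insert 4 (step 7): P = [1, 4] / [2, 6] / [5, 7] / [8];  Q = [1, 3] / [2, 5] / [4, 6] / [7]
  Insert 9 (step 8): P = [1, 4, 9] / [2, 6] / [5, 7] / [8];  Q = [1, 3, 8] / [2, 5] / [4, 6] / [7]
  Insert 3 (step 9): P = [1, 3, 9] / [2, 4] / [5, 6] / [7] / [8];  Q = [1, 3, 8] / [2, 5] / [4, 6] / [7] / [9]
Final shape: (3, 2, 2, 1, 1).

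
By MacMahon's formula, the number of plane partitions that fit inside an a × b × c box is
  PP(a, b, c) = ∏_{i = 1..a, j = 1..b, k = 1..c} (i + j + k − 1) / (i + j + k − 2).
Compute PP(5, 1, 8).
PP(5, 1, 8) = 1287

Evaluate the triple product over i = 1..5, j = 1..1, k = 1..8. The factors are (2/1) · (3/2) · (4/3) · (5/4) · (6/5) · (7/6) · (8/7) · (9/8) · … (40 factors total). The numerators and denominators telescope so the product is an integer; carrying out the multiplication exactly gives PP(5, 1, 8) = 1287.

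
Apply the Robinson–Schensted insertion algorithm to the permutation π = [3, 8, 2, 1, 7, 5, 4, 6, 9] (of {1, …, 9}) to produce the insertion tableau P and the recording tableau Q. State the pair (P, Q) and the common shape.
P = [1, 4, 6, 9] / [2, 5] / [3, 7] / [8];  Q = [1, 2, 8, 9] / [3, 5] / [4, 6] / [7];  common shape = (4, 2, 2, 1)

Row-insert the values π_1, π_2, … into P one at a time, bumping the leftmost entry strictly greater than the inserted value down to the next row. The recording tableau Q records, in position (i, j), the step at which that cell was added to P.
  Insert 3 (step 1): P = [3];  Q = [1]
  Insert 8 (step 2): P = [3, 8];  Q = [1, 2]
  Insert 2 (step 3): P = [2, 8] / [3];  Q = [1, 2] / [3]
  Insert 1 (step 4): P = [1, 8] / [2] / [3];  Q = [1, 2] / [3] / [4]
  Insert 7 (step 5): P = [1, 7] / [2, 8] / [3];  Q = [1, 2] / [3, 5] / [4]
  Insert 5 (step 6): P = [1, 5] / [2, 7] / [3, 8];  Q = [1, 2] / [3, 5] / [4, 6]
  Insert 4 (step 7): P = [1, 4] / [2, 5] / [3, 7] / [8];  Q = [1, 2] / [3, 5] / [4, 6] / [7]
  Insert 6 (step 8): P = [1, 4, 6] / [2, 5] / [3, 7] / [8];  Q = [1, 2, 8] / [3, 5] / [4, 6] / [7]
  Insert 9 (step 9): P = [1, 4, 6, 9] / [2, 5] / [3, 7] / [8];  Q = [1, 2, 8, 9] / [3, 5] / [4, 6] / [7]
Final shape: (4, 2, 2, 1).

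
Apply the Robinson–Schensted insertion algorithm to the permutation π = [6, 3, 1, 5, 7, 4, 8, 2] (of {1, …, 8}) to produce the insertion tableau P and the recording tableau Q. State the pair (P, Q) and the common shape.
P = [1, 2, 7, 8] / [3, 4] / [5] / [6];  Q = [1, 4, 5, 7] / [2, 6] / [3] / [8];  common shape = (4, 2, 1, 1)

Row-insert the values π_1, π_2, … into P one at a time, bumping the leftmost entry strictly greater than the inserted value down to the next row. The recording tableau Q records, in position (i, j), the step at which that cell was added to P.
  Insert 6 (step 1): P = [6];  Q = [1]
  Insert 3 (step 2): P = [3] / [6];  Q = [1] / [2]
  Insert 1 (step 3): P = [1] / [3] / [6];  Q = [1] / [2] / [3]
  Insert 5 (step 4): P = [1, 5] / [3] / [6];  Q = [1, 4] / [2] / [3]
  Insert 7 (step 5): P = [1, 5, 7] / [3] / [6];  Q = [1, 4, 5] / [2] / [3]
  Insert 4 (step 6): P = [1, 4, 7] / [3, 5] / [6];  Q = [1, 4, 5] / [2, 6] / [3]
  Insert 8 (step 7): P = [1, 4, 7, 8] / [3, 5] / [6];  Q = [1, 4, 5, 7] / [2, 6] / [3]
  Insert 2 (step 8): P = [1, 2, 7, 8] / [3, 4] / [5] / [6];  Q = [1, 4, 5, 7] / [2, 6] / [3] / [8]
Final shape: (4, 2, 1, 1).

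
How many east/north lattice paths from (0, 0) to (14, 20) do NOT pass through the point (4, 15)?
Number of paths = 1380336012

Total paths from (0, 0) to (14, 20): C(34, 14) = 1391975640. Paths through (4, 15): (paths (0, 0) → (4, 15)) × (paths (4, 15) → (14, 20)) = C(19, 4) · C(15, 10) = 3876 · 3003 = 11639628. Avoidance count = 1391975640 − 11639628 = 1380336012.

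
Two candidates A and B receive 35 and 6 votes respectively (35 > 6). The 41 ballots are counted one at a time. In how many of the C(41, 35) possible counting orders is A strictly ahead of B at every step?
Strict-lead orderings = 3180372

Total orderings of the 41 votes with 35 for A: C(41, 35) = 4496388. By the Bertrand ballot formula (Cycle Lemma / reflection principle), the number of orderings in which A is strictly ahead of B throughout is (p − q)/(p + q) · C(p + q, p) = (35 − 6)/(35 + 6) · 4496388 = 3180372.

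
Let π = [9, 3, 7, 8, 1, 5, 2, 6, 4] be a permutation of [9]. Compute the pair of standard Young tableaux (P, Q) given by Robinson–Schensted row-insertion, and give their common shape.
P = [1, 2, 4] / [3, 5, 6] / [7, 8] / [9];  Q = [1, 3, 4] / [2, 6, 8] / [5, 9] / [7];  common shape = (3, 3, 2, 1)

Row-insert the values π_1, π_2, … into P one at a time, bumping the leftmost entry strictly greater than the inserted value down to the next row. The recording tableau Q records, in position (i, j), the step at which that cell was added to P.
  Insert 9 (step 1): P = [9];  Q = [1]
  Insert 3 (step 2): P = [3] / [9];  Q = [1] / [2]
  Insert 7 (step 3): P = [3, 7] / [9];  Q = [1, 3] / [2]
  Insert 8 (step 4): P = [3, 7, 8] / [9];  Q = [1, 3, 4] / [2]
  Insert 1 (step 5): P = [1, 7, 8] / [3] / [9];  Q = [1, 3, 4] / [2] / [5]
  Insert 5 (step 6): P = [1, 5, 8] / [3, 7] / [9];  Q = [1, 3, 4] / [2, 6] / [5]
  Insert 2 (step 7): P = [1, 2, 8] / [3, 5] / [7] / [9];  Q = [1, 3, 4] / [2, 6] / [5] / [7]
  Insert 6 (step 8): P = [1, 2, 6] / [3, 5, 8] / [7] / [9];  Q = [1, 3, 4] / [2, 6, 8] / [5] / [7]
  Insert 4 (step 9): P = [1, 2, 4] / [3, 5, 6] / [7, 8] / [9];  Q = [1, 3, 4] / [2, 6, 8] / [5, 9] / [7]
Final shape: (3, 3, 2, 1).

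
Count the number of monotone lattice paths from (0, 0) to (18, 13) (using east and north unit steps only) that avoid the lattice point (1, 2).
Number of paths = 141830535

Total paths from (0, 0) to (18, 13): C(31, 18) = 206253075. Paths through (1, 2): (paths (0, 0) → (1, 2)) × (paths (1, 2) → (18, 13)) = C(3, 1) · C(28, 17) = 3 · 21474180 = 64422540. Avoidance count = 206253075 − 64422540 = 141830535.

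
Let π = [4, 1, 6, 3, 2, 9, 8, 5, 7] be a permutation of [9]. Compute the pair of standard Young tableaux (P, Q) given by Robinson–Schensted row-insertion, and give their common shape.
P = [1, 2, 5, 7] / [3, 6, 8] / [4, 9];  Q = [1, 3, 6, 9] / [2, 4, 7] / [5, 8];  common shape = (4, 3, 2)

Row-insert the values π_1, π_2, … into P one at a time, bumping the leftmost entry strictly greater than the inserted value down to the next row. The recording tableau Q records, in position (i, j), the step at which that cell was added to P.
  Insert 4 (step 1): P = [4];  Q = [1]
  Insert 1 (step 2): P = [1] / [4];  Q = [1] / [2]
  Insert 6 (step 3): P = [1, 6] / [4];  Q = [1, 3] / [2]
  Insert 3 (step 4): P = [1, 3] / [4, 6];  Q = [1, 3] / [2, 4]
  Insert 2 (step 5): P = [1, 2] / [3, 6] / [4];  Q = [1, 3] / [2, 4] / [5]
  Insert 9 (step 6): P = [1, 2, 9] / [3, 6] / [4];  Q = [1, 3, 6] / [2, 4] / [5]
  Insert 8 (step 7): P = [1, 2, 8] / [3, 6, 9] / [4];  Q = [1, 3, 6] / [2, 4, 7] / [5]
  Insert 5 (step 8): P = [1, 2, 5] / [3, 6, 8] / [4, 9];  Q = [1, 3, 6] / [2, 4, 7] / [5, 8]
  Insert 7 (step 9): P = [1, 2, 5, 7] / [3, 6, 8] / [4, 9];  Q = [1, 3, 6, 9] / [2, 4, 7] / [5, 8]
Final shape: (4, 3, 2).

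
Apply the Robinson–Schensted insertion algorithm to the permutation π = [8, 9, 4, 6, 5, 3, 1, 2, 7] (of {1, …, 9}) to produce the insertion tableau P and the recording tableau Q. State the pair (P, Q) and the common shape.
P = [1, 2, 7] / [3, 5] / [4, 9] / [6] / [8];  Q = [1, 2, 9] / [3, 4] / [5, 8] / [6] / [7];  common shape = (3, 2, 2, 1, 1)

Row-insert the values π_1, π_2, … into P one at a time, bumping the leftmost entry strictly greater than the inserted value down to the next row. The recording tableau Q records, in position (i, j), the step at which that cell was added to P.
  Insert 8 (step 1): P = [8];  Q = [1]
  Insert 9 (step 2): P = [8, 9];  Q = [1, 2]
  Insert 4 (step 3): P = [4, 9] / [8];  Q = [1, 2] / [3]
  Insert 6 (step 4): P = [4, 6] / [8, 9];  Q = [1, 2] / [3, 4]
  Insert 5 (step 5): P = [4, 5] / [6, 9] / [8];  Q = [1, 2] / [3, 4] / [5]
  Insert 3 (step 6): P = [3, 5] / [4, 9] / [6] / [8];  Q = [1, 2] / [3, 4] / [5] / [6]
  Insert 1 (step 7): P = [1, 5] / [3, 9] / [4] / [6] / [8];  Q = [1, 2] / [3, 4] / [5] / [6] / [7]
  Insert 2 (step 8): P = [1, 2] / [3, 5] / [4, 9] / [6] / [8];  Q = [1, 2] / [3, 4] / [5, 8] / [6] / [7]
  Insert 7 (step 9): P = [1, 2, 7] / [3, 5] / [4, 9] / [6] / [8];  Q = [1, 2, 9] / [3, 4] / [5, 8] / [6] / [7]
Final shape: (3, 2, 2, 1, 1).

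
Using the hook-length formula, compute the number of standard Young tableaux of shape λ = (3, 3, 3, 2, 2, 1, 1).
# SYT of shape (3, 3, 3, 2, 2, 1, 1) = 45045

Hook-length formula: f^λ = n! / Π hook(c), product over all cells c of the Young diagram. For λ = (3, 3, 3, 2, 2, 1, 1), n = 15 boxes. Hook lengths by row (left-to-right, top-to-bottom): [9, 6, 3]; [8, 5, 2]; [7, 4, 1]; [5, 2]; [4, 1]; [2]; [1]. Product of hooks = 29030400. So f^λ = 15! / 29030400 = 1307674368000 / 29030400 = 45045.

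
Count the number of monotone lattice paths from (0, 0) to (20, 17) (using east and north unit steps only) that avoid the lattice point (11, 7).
Number of paths = 12965531238

Total paths from (0, 0) to (20, 17): C(37, 20) = 15905368710. Paths through (11, 7): (paths (0, 0) → (11, 7)) × (paths (11, 7) → (20, 17)) = C(18, 11) · C(19, 9) = 31824 · 92378 = 2939837472. Avoidance count = 15905368710 − 2939837472 = 12965531238.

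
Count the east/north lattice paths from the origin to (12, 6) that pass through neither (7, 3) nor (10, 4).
Number of paths = 8718

Inclusion–exclusion. Total paths: C(18, 12) = 18564. Through P₁: C(10, 7)·C(8, 5) = 6720. Through P₂: C(14, 10)·C(4, 2) = 6006. Since P₁ is strictly southwest of P₂, a monotone path through both must visit P₁ then P₂; paths through both = C(10, 7)·C(4, 3)·C(4, 2) = 2880. Avoid both = 18564 − 6720 − 6006 + 2880 = 8718.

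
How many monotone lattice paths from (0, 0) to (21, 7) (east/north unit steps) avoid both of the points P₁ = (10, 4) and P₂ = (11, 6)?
Number of paths = 716573

Inclusion–exclusion. Total paths: C(28, 21) = 1184040. Through P₁: C(14, 10)·C(14, 11) = 364364. Through P₂: C(17, 11)·C(11, 10) = 136136. Since P₁ is strictly southwest of P₂, a monotone path through both must visit P₁ then P₂; paths through both = C(14, 10)·C(3, 1)·C(11, 10) = 33033. Avoid both = 1184040 − 364364 − 136136 + 33033 = 716573.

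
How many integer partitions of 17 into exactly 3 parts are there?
p(17, 3 parts) = 24

Partitions of n into exactly k parts are in bijection with partitions of n − k into at most k parts (subtract 1 from each part). So p(17, exactly 3) = p(14, parts ≤ 3). Computing via the recurrence p(m, j) = p(m, j−1) + p(m−j, j) gives 24.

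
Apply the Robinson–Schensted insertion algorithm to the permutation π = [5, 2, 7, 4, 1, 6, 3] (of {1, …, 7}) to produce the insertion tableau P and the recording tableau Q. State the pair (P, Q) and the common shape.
P = [1, 3, 6] / [2, 4] / [5, 7];  Q = [1, 3, 6] / [2, 4] / [5, 7];  common shape = (3, 2, 2)

Row-insert the values π_1, π_2, … into P one at a time, bumping the leftmost entry strictly greater than the inserted value down to the next row. The recording tableau Q records, in position (i, j), the step at which that cell was added to P.
  Insert 5 (step 1): P = [5];  Q = [1]
  Insert 2 (step 2): P = [2] / [5];  Q = [1] / [2]
  Insert 7 (step 3): P = [2, 7] / [5];  Q = [1, 3] / [2]
  Insert 4 (step 4): P = [2, 4] / [5, 7];  Q = [1, 3] / [2, 4]
  Insert 1 (step 5): P = [1, 4] / [2, 7] / [5];  Q = [1, 3] / [2, 4] / [5]
  Insert 6 (step 6): P = [1, 4, 6] / [2, 7] / [5];  Q = [1, 3, 6] / [2, 4] / [5]
  Insert 3 (step 7): P = [1, 3, 6] / [2, 4] / [5, 7];  Q = [1, 3, 6] / [2, 4] / [5, 7]
Final shape: (3, 2, 2).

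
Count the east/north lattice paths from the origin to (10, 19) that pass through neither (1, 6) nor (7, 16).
Number of paths = 12766050

Inclusion–exclusion. Total paths: C(29, 10) = 20030010. Through P₁: C(7, 1)·C(22, 9) = 3481940. Through P₂: C(23, 7)·C(6, 3) = 4903140. Since P₁ is strictly southwest of P₂, a monotone path through both must visit P₁ then P₂; paths through both = C(7, 1)·C(16, 6)·C(6, 3) = 1121120. Avoid both = 20030010 − 3481940 − 4903140 + 1121120 = 12766050.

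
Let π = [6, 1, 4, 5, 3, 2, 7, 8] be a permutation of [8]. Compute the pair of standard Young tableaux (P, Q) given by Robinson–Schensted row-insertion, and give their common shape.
P = [1, 2, 5, 7, 8] / [3] / [4] / [6];  Q = [1, 3, 4, 7, 8] / [2] / [5] / [6];  common shape = (5, 1, 1, 1)

Row-insert the values π_1, π_2, … into P one at a time, bumping the leftmost entry strictly greater than the inserted value down to the next row. The recording tableau Q records, in position (i, j), the step at which that cell was added to P.
  Insert 6 (step 1): P = [6];  Q = [1]
  Insert 1 (step 2): P = [1] / [6];  Q = [1] / [2]
  Insert 4 (step 3): P = [1, 4] / [6];  Q = [1, 3] / [2]
  Insert 5 (step 4): P = [1, 4, 5] / [6];  Q = [1, 3, 4] / [2]
  Insert 3 (step 5): P = [1, 3, 5] / [4] / [6];  Q = [1, 3, 4] / [2] / [5]
  Insert 2 (step 6): P = [1, 2, 5] / [3] / [4] / [6];  Q = [1, 3, 4] / [2] / [5] / [6]
  Insert 7 (step 7): P = [1, 2, 5, 7] / [3] / [4] / [6];  Q = [1, 3, 4, 7] / [2] / [5] / [6]
  Insert 8 (step 8): P = [1, 2, 5, 7, 8] / [3] / [4] / [6];  Q = [1, 3, 4, 7, 8] / [2] / [5] / [6]
Final shape: (5, 1, 1, 1).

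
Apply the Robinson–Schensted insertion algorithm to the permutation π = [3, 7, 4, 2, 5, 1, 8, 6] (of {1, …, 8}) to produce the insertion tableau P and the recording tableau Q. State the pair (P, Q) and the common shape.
P = [1, 4, 5, 6] / [2, 8] / [3] / [7];  Q = [1, 2, 5, 7] / [3, 8] / [4] / [6];  common shape = (4, 2, 1, 1)

Row-insert the values π_1, π_2, … into P one at a time, bumping the leftmost entry strictly greater than the inserted value down to the next row. The recording tableau Q records, in position (i, j), the step at which that cell was added to P.
  Insert 3 (step 1): P = [3];  Q = [1]
  Insert 7 (step 2): P = [3, 7];  Q = [1, 2]
  Insert 4 (step 3): P = [3, 4] / [7];  Q = [1, 2] / [3]
  Insert 2 (step 4): P = [2, 4] / [3] / [7];  Q = [1, 2] / [3] / [4]
  Insert 5 (step 5): P = [2, 4, 5] / [3] / [7];  Q = [1, 2, 5] / [3] / [4]
  Insert 1 (step 6): P = [1, 4, 5] / [2] / [3] / [7];  Q = [1, 2, 5] / [3] / [4] / [6]
  Insert 8 (step 7): P = [1, 4, 5, 8] / [2] / [3] / [7];  Q = [1, 2, 5, 7] / [3] / [4] / [6]
  Insert 6 (step 8): P = [1, 4, 5, 6] / [2, 8] / [3] / [7];  Q = [1, 2, 5, 7] / [3, 8] / [4] / [6]
Final shape: (4, 2, 1, 1).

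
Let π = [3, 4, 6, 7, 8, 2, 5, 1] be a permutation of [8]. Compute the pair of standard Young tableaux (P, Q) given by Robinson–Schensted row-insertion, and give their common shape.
P = [1, 4, 5, 7, 8] / [2, 6] / [3];  Q = [1, 2, 3, 4, 5] / [6, 7] / [8];  common shape = (5, 2, 1)

Row-insert the values π_1, π_2, … into P one at a time, bumping the leftmost entry strictly greater than the inserted value down to the next row. The recording tableau Q records, in position (i, j), the step at which that cell was added to P.
  Insert 3 (step 1): P = [3];  Q = [1]
  Insert 4 (step 2): P = [3, 4];  Q = [1, 2]
  Insert 6 (step 3): P = [3, 4, 6];  Q = [1, 2, 3]
  Insert 7 (step 4): P = [3, 4, 6, 7];  Q = [1, 2, 3, 4]
  Insert 8 (step 5): P = [3, 4, 6, 7, 8];  Q = [1, 2, 3, 4, 5]
  Insert 2 (step 6): P = [2, 4, 6, 7, 8] / [3];  Q = [1, 2, 3, 4, 5] / [6]
  Insert 5 (step 7): P = [2, 4, 5, 7, 8] / [3, 6];  Q = [1, 2, 3, 4, 5] / [6, 7]
  Insert 1 (step 8): P = [1, 4, 5, 7, 8] / [2, 6] / [3];  Q = [1, 2, 3, 4, 5] / [6, 7] / [8]
Final shape: (5, 2, 1).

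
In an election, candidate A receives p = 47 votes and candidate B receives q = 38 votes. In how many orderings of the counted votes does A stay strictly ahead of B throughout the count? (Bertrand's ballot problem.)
Strict-lead orderings = 220515164748438200943120

Total orderings of the 85 votes with 47 for A: C(85, 47) = 2082643222624138564462800. By the Bertrand ballot formula (Cycle Lemma / reflection principle), the number of orderings in which A is strictly ahead of B throughout is (p − q)/(p + q) · C(p + q, p) = (47 − 38)/(47 + 38) · 2082643222624138564462800 = 220515164748438200943120.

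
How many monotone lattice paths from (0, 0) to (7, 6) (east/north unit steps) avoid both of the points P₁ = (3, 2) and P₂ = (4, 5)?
Number of paths = 672

Inclusion–exclusion. Total paths: C(13, 7) = 1716. Through P₁: C(5, 3)·C(8, 4) = 700. Through P₂: C(9, 4)·C(4, 3) = 504. Since P₁ is strictly southwest of P₂, a monotone path through both must visit P₁ then P₂; paths through both = C(5, 3)·C(4, 1)·C(4, 3) = 160. Avoid both = 1716 − 700 − 504 + 160 = 672.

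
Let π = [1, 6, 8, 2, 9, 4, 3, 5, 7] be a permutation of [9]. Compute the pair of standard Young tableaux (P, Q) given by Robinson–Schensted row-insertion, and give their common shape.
P = [1, 2, 3, 5, 7] / [4, 8, 9] / [6];  Q = [1, 2, 3, 5, 9] / [4, 6, 8] / [7];  common shape = (5, 3, 1)

Row-insert the values π_1, π_2, … into P one at a time, bumping the leftmost entry strictly greater than the inserted value down to the next row. The recording tableau Q records, in position (i, j), the step at which that cell was added to P.
  Insert 1 (step 1): P = [1];  Q = [1]
  Insert 6 (step 2): P = [1, 6];  Q = [1, 2]
  Insert 8 (step 3): P = [1, 6, 8];  Q = [1, 2, 3]
  Insert 2 (step 4): P = [1, 2, 8] / [6];  Q = [1, 2, 3] / [4]
  Insert 9 (step 5): P = [1, 2, 8, 9] / [6];  Q = [1, 2, 3, 5] / [4]
  Insert 4 (step 6): P = [1, 2, 4, 9] / [6, 8];  Q = [1, 2, 3, 5] / [4, 6]
  Insert 3 (step 7): P = [1, 2, 3, 9] / [4, 8] / [6];  Q = [1, 2, 3, 5] / [4, 6] / [7]
  Insert 5 (step 8): P = [1, 2, 3, 5] / [4, 8, 9] / [6];  Q = [1, 2, 3, 5] / [4, 6, 8] / [7]
  Insert 7 (step 9): P = [1, 2, 3, 5, 7] / [4, 8, 9] / [6];  Q = [1, 2, 3, 5, 9] / [4, 6, 8] / [7]
Final shape: (5, 3, 1).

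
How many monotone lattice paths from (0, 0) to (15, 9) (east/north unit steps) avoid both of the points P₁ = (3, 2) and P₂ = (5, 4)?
Number of paths = 605426

Inclusion–exclusion. Total paths: C(24, 15) = 1307504. Through P₁: C(5, 3)·C(19, 12) = 503880. Through P₂: C(9, 5)·C(15, 10) = 378378. Since P₁ is strictly southwest of P₂, a monotone path through both must visit P₁ then P₂; paths through both = C(5, 3)·C(4, 2)·C(15, 10) = 180180. Avoid both = 1307504 − 503880 − 378378 + 180180 = 605426.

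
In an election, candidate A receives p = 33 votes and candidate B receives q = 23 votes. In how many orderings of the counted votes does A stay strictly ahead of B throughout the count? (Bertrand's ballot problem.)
Strict-lead orderings = 565588532895750

Total orderings of the 56 votes with 33 for A: C(56, 33) = 3167295784216200. By the Bertrand ballot formula (Cycle Lemma / reflection principle), the number of orderings in which A is strictly ahead of B throughout is (p − q)/(p + q) · C(p + q, p) = (33 − 23)/(33 + 23) · 3167295784216200 = 565588532895750.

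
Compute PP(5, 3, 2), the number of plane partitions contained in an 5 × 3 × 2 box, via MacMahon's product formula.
PP(5, 3, 2) = 1176

Evaluate the triple product over i = 1..5, j = 1..3, k = 1..2. The factors are (2/1) · (3/2) · (3/2) · (4/3) · (4/3) · (5/4) · (3/2) · (4/3) · … (30 factors total). The numerators and denominators telescope so the product is an integer; carrying out the multiplication exactly gives PP(5, 3, 2) = 1176.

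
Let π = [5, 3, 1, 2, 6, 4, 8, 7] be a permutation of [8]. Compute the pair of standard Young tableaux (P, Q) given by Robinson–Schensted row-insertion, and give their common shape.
P = [1, 2, 4, 7] / [3, 6, 8] / [5];  Q = [1, 4, 5, 7] / [2, 6, 8] / [3];  common shape = (4, 3, 1)

Row-insert the values π_1, π_2, … into P one at a time, bumping the leftmost entry strictly greater than the inserted value down to the next row. The recording tableau Q records, in position (i, j), the step at which that cell was added to P.
  Insert 5 (step 1): P = [5];  Q = [1]
  Insert 3 (step 2): P = [3] / [5];  Q = [1] / [2]
  Insert 1 (step 3): P = [1] / [3] / [5];  Q = [1] / [2] / [3]
  Insert 2 (step 4): P = [1, 2] / [3] / [5];  Q = [1, 4] / [2] / [3]
  Insert 6 (step 5): P = [1, 2, 6] / [3] / [5];  Q = [1, 4, 5] / [2] / [3]
  Insert 4 (step 6): P = [1, 2, 4] / [3, 6] / [5];  Q = [1, 4, 5] / [2, 6] / [3]
  Insert 8 (step 7): P = [1, 2, 4, 8] / [3, 6] / [5];  Q = [1, 4, 5, 7] / [2, 6] / [3]
  Insert 7 (step 8): P = [1, 2, 4, 7] / [3, 6, 8] / [5];  Q = [1, 4, 5, 7] / [2, 6, 8] / [3]
Final shape: (4, 3, 1).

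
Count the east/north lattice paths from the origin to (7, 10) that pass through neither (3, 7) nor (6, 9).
Number of paths = 7638

Inclusion–exclusion. Total paths: C(17, 7) = 19448. Through P₁: C(10, 3)·C(7, 4) = 4200. Through P₂: C(15, 6)·C(2, 1) = 10010. Since P₁ is strictly southwest of P₂, a monotone path through both must visit P₁ then P₂; paths through both = C(10, 3)·C(5, 3)·C(2, 1) = 2400. Avoid both = 19448 − 4200 − 10010 + 2400 = 7638.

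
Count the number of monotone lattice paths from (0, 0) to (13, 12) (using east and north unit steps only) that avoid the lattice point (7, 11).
Number of paths = 4977532

Total paths from (0, 0) to (13, 12): C(25, 13) = 5200300. Paths through (7, 11): (paths (0, 0) → (7, 11)) × (paths (7, 11) → (13, 12)) = C(18, 7) · C(7, 6) = 31824 · 7 = 222768. Avoidance count = 5200300 − 222768 = 4977532.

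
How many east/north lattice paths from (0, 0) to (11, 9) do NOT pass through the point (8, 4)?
Number of paths = 140240

Total paths from (0, 0) to (11, 9): C(20, 11) = 167960. Paths through (8, 4): (paths (0, 0) → (8, 4)) × (paths (8, 4) → (11, 9)) = C(12, 8) · C(8, 3) = 495 · 56 = 27720. Avoidance count = 167960 − 27720 = 140240.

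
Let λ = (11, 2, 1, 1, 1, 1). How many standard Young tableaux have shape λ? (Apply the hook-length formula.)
# SYT of shape (11, 2, 1, 1, 1, 1) = 38675

Hook-length formula: f^λ = n! / Π hook(c), product over all cells c of the Young diagram. For λ = (11, 2, 1, 1, 1, 1), n = 17 boxes. Hook lengths by row (left-to-right, top-to-bottom): [16, 11, 9, 8, 7, 6, 5, 4, 3, 2, 1]; [6, 1]; [4]; [3]; [2]; [1]. Product of hooks = 9196830720. So f^λ = 17! / 9196830720 = 355687428096000 / 9196830720 = 38675.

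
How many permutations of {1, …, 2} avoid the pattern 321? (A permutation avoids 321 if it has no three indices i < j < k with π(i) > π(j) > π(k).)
C_2 = 2

These 321-avoiding permutations are counted by the Catalan number C_n = (1/(n + 1)) · C(2n, n). For n = 2: C_2 = (1/3) · C(4, 2) = 6/3 = 2.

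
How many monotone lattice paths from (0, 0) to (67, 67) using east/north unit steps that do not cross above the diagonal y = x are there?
C_67 = 22033725021956517463358552614056949950

These NE paths below the diagonal are counted by the Catalan number C_n = (1/(n + 1)) · C(2n, n). For n = 67: C_67 = (1/68) · C(134, 67) = 1498293301493043187508381577755872596600/68 = 22033725021956517463358552614056949950.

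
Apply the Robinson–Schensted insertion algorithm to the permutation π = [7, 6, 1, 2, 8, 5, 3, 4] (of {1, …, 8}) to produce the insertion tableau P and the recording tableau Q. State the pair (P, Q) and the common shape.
P = [1, 2, 3, 4] / [5, 8] / [6] / [7];  Q = [1, 4, 5, 8] / [2, 6] / [3] / [7];  common shape = (4, 2, 1, 1)

Row-insert the values π_1, π_2, … into P one at a time, bumping the leftmost entry strictly greater than the inserted value down to the next row. The recording tableau Q records, in position (i, j), the step at which that cell was added to P.
  Insert 7 (step 1): P = [7];  Q = [1]
  Insert 6 (step 2): P = [6] / [7];  Q = [1] / [2]
  Insert 1 (step 3): P = [1] / [6] / [7];  Q = [1] / [2] / [3]
  Insert 2 (step 4): P = [1, 2] / [6] / [7];  Q = [1, 4] / [2] / [3]
  Insert 8 (step 5): P = [1, 2, 8] / [6] / [7];  Q = [1, 4, 5] / [2] / [3]
  Insert 5 (step 6): P = [1, 2, 5] / [6, 8] / [7];  Q = [1, 4, 5] / [2, 6] / [3]
  Insert 3 (step 7): P = [1, 2, 3] / [5, 8] / [6] / [7];  Q = [1, 4, 5] / [2, 6] / [3] / [7]
  Insert 4 (step 8): P = [1, 2, 3, 4] / [5, 8] / [6] / [7];  Q = [1, 4, 5, 8] / [2, 6] / [3] / [7]
Final shape: (4, 2, 1, 1).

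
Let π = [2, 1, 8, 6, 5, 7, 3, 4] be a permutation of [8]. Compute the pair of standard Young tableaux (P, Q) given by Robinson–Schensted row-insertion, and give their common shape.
P = [1, 3, 4] / [2, 5, 7] / [6] / [8];  Q = [1, 3, 6] / [2, 4, 8] / [5] / [7];  common shape = (3, 3, 1, 1)

Row-insert the values π_1, π_2, … into P one at a time, bumping the leftmost entry strictly greater than the inserted value down to the next row. The recording tableau Q records, in position (i, j), the step at which that cell was added to P.
  Insert 2 (step 1): P = [2];  Q = [1]
  Insert 1 (step 2): P = [1] / [2];  Q = [1] / [2]
  Insert 8 (step 3): P = [1, 8] / [2];  Q = [1, 3] / [2]
  Insert 6 (step 4): P = [1, 6] / [2, 8];  Q = [1, 3] / [2, 4]
  Insert 5 (step 5): P = [1, 5] / [2, 6] / [8];  Q = [1, 3] / [2, 4] / [5]
  Insert 7 (step 6): P = [1, 5, 7] / [2, 6] / [8];  Q = [1, 3, 6] / [2, 4] / [5]
  Insert 3 (step 7): P = [1, 3, 7] / [2, 5] / [6] / [8];  Q = [1, 3, 6] / [2, 4] / [5] / [7]
  Insert 4 (step 8): P = [1, 3, 4] / [2, 5, 7] / [6] / [8];  Q = [1, 3, 6] / [2, 4, 8] / [5] / [7]
Final shape: (3, 3, 1, 1).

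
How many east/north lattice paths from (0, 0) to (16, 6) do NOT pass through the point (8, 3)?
Number of paths = 47388

Total paths from (0, 0) to (16, 6): C(22, 16) = 74613. Paths through (8, 3): (paths (0, 0) → (8, 3)) × (paths (8, 3) → (16, 6)) = C(11, 8) · C(11, 8) = 165 · 165 = 27225. Avoidance count = 74613 − 27225 = 47388.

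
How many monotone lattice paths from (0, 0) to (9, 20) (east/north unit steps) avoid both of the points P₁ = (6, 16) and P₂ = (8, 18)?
Number of paths = 4059759

Inclusion–exclusion. Total paths: C(29, 9) = 10015005. Through P₁: C(22, 6)·C(7, 3) = 2611455. Through P₂: C(26, 8)·C(3, 1) = 4686825. Since P₁ is strictly southwest of P₂, a monotone path through both must visit P₁ then P₂; paths through both = C(22, 6)·C(4, 2)·C(3, 1) = 1343034. Avoid both = 10015005 − 2611455 − 4686825 + 1343034 = 4059759.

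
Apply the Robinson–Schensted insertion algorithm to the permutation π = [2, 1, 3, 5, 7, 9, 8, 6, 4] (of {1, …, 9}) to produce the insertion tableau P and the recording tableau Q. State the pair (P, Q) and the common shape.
P = [1, 3, 4, 6, 8] / [2, 5] / [7] / [9];  Q = [1, 3, 4, 5, 6] / [2, 7] / [8] / [9];  common shape = (5, 2, 1, 1)

Row-insert the values π_1, π_2, … into P one at a time, bumping the leftmost entry strictly greater than the inserted value down to the next row. The recording tableau Q records, in position (i, j), the step at which that cell was added to P.
  Insert 2 (step 1): P = [2];  Q = [1]
  Insert 1 (step 2): P = [1] / [2];  Q = [1] / [2]
  Insert 3 (step 3): P = [1, 3] / [2];  Q = [1, 3] / [2]
  Insert 5 (step 4): P = [1, 3, 5] / [2];  Q = [1, 3, 4] / [2]
  Insert 7 (step 5): P = [1, 3, 5, 7] / [2];  Q = [1, 3, 4, 5] / [2]
  Insert 9 (step 6): P = [1, 3, 5, 7, 9] / [2];  Q = [1, 3, 4, 5, 6] / [2]
  Insert 8 (step 7): P = [1, 3, 5, 7, 8] / [2, 9];  Q = [1, 3, 4, 5, 6] / [2, 7]
  Insert 6 (step 8): P = [1, 3, 5, 6, 8] / [2, 7] / [9];  Q = [1, 3, 4, 5, 6] / [2, 7] / [8]
  Insert 4 (step 9): P = [1, 3, 4, 6, 8] / [2, 5] / [7] / [9];  Q = [1, 3, 4, 5, 6] / [2, 7] / [8] / [9]
Final shape: (5, 2, 1, 1).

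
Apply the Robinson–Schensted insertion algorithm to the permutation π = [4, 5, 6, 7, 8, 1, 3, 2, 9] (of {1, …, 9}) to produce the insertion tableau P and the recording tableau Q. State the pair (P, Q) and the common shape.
P = [1, 2, 6, 7, 8, 9] / [3, 5] / [4];  Q = [1, 2, 3, 4, 5, 9] / [6, 7] / [8];  common shape = (6, 2, 1)

Row-insert the values π_1, π_2, … into P one at a time, bumping the leftmost entry strictly greater than the inserted value down to the next row. The recording tableau Q records, in position (i, j), the step at which that cell was added to P.
  Insert 4 (step 1): P = [4];  Q = [1]
  Insert 5 (step 2): P = [4, 5];  Q = [1, 2]
  Insert 6 (step 3): P = [4, 5, 6];  Q = [1, 2, 3]
  Insert 7 (step 4): P = [4, 5, 6, 7];  Q = [1, 2, 3, 4]
  Insert 8 (step 5): P = [4, 5, 6, 7, 8];  Q = [1, 2, 3, 4, 5]
  Insert 1 (step 6): P = [1, 5, 6, 7, 8] / [4];  Q = [1, 2, 3, 4, 5] / [6]
  Insert 3 (step 7): P = [1, 3, 6, 7, 8] / [4, 5];  Q = [1, 2, 3, 4, 5] / [6, 7]
  Insert 2 (step 8): P = [1, 2, 6, 7, 8] / [3, 5] / [4];  Q = [1, 2, 3, 4, 5] / [6, 7] / [8]
  Insert 9 (step 9): P = [1, 2, 6, 7, 8, 9] / [3, 5] / [4];  Q = [1, 2, 3, 4, 5, 9] / [6, 7] / [8]
Final shape: (6, 2, 1).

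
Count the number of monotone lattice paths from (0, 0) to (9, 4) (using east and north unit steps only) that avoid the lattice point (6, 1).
Number of paths = 575

Total paths from (0, 0) to (9, 4): C(13, 9) = 715. Paths through (6, 1): (paths (0, 0) → (6, 1)) × (paths (6, 1) → (9, 4)) = C(7, 6) · C(6, 3) = 7 · 20 = 140. Avoidance count = 715 − 140 = 575.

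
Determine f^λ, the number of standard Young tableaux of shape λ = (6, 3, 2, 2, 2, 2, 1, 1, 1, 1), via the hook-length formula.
# SYT of shape (6, 3, 2, 2, 2, 2, 1, 1, 1, 1) = 98760480

Hook-length formula: f^λ = n! / Π hook(c), product over all cells c of the Young diagram. For λ = (6, 3, 2, 2, 2, 2, 1, 1, 1, 1), n = 21 boxes. Hook lengths by row (left-to-right, top-to-bottom): [15, 10, 5, 3, 2, 1]; [11, 6, 1]; [9, 4]; [8, 3]; [7, 2]; [6, 1]; [4]; [3]; [2]; [1]. Product of hooks = 517321728000. So f^λ = 21! / 517321728000 = 51090942171709440000 / 517321728000 = 98760480.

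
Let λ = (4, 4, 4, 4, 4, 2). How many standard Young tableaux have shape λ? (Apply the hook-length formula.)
# SYT of shape (4, 4, 4, 4, 4, 2) = 64017954

Hook-length formula: f^λ = n! / Π hook(c), product over all cells c of the Young diagram. For λ = (4, 4, 4, 4, 4, 2), n = 22 boxes. Hook lengths by row (left-to-right, top-to-bottom): [9, 8, 6, 5]; [8, 7, 5, 4]; [7, 6, 4, 3]; [6, 5, 3, 2]; [5, 4, 2, 1]; [2, 1]. Product of hooks = 17557585920000. So f^λ = 22! / 17557585920000 = 1124000727777607680000 / 17557585920000 = 64017954.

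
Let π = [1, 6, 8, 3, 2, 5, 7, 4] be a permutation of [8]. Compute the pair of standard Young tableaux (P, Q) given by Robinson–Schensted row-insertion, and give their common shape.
P = [1, 2, 4, 7] / [3, 5] / [6, 8];  Q = [1, 2, 3, 7] / [4, 6] / [5, 8];  common shape = (4, 2, 2)

Row-insert the values π_1, π_2, … into P one at a time, bumping the leftmost entry strictly greater than the inserted value down to the next row. The recording tableau Q records, in position (i, j), the step at which that cell was added to P.
  Insert 1 (step 1): P = [1];  Q = [1]
  Insert 6 (step 2): P = [1, 6];  Q = [1, 2]
  Insert 8 (step 3): P = [1, 6, 8];  Q = [1, 2, 3]
  Insert 3 (step 4): P = [1, 3, 8] / [6];  Q = [1, 2, 3] / [4]
  Insert 2 (step 5): P = [1, 2, 8] / [3] / [6];  Q = [1, 2, 3] / [4] / [5]
  Insert 5 (step 6): P = [1, 2, 5] / [3, 8] / [6];  Q = [1, 2, 3] / [4, 6] / [5]
  Insert 7 (step 7): P = [1, 2, 5, 7] / [3, 8] / [6];  Q = [1, 2, 3, 7] / [4, 6] / [5]
  Insert 4 (step 8): P = [1, 2, 4, 7] / [3, 5] / [6, 8];  Q = [1, 2, 3, 7] / [4, 6] / [5, 8]
Final shape: (4, 2, 2).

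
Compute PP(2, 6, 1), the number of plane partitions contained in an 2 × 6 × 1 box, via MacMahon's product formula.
PP(2, 6, 1) = 28

Evaluate the triple product over i = 1..2, j = 1..6, k = 1..1. The factors are (2/1) · (3/2) · (4/3) · (5/4) · (6/5) · (7/6) · (3/2) · (4/3) · … (12 factors total). The numerators and denominators telescope so the product is an integer; carrying out the multiplication exactly gives PP(2, 6, 1) = 28.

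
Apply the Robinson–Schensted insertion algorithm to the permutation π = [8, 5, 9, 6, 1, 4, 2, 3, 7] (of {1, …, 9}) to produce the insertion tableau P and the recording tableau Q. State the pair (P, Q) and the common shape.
P = [1, 2, 3, 7] / [4, 6] / [5, 9] / [8];  Q = [1, 3, 8, 9] / [2, 4] / [5, 6] / [7];  common shape = (4, 2, 2, 1)

Row-insert the values π_1, π_2, … into P one at a time, bumping the leftmost entry strictly greater than the inserted value down to the next row. The recording tableau Q records, in position (i, j), the step at which that cell was added to P.
  Insert 8 (step 1): P = [8];  Q = [1]
  Insert 5 (step 2): P = [5] / [8];  Q = [1] / [2]
  Insert 9 (step 3): P = [5, 9] / [8];  Q = [1, 3] / [2]
  Insert 6 (step 4): P = [5, 6] / [8, 9];  Q = [1, 3] / [2, 4]
  Insert 1 (step 5): P = [1, 6] / [5, 9] / [8];  Q = [1, 3] / [2, 4] / [5]
  Insert 4 (step 6): P = [1, 4] / [5, 6] / [8, 9];  Q = [1, 3] / [2, 4] / [5, 6]
  Insert 2 (step 7): P = [1, 2] / [4, 6] / [5, 9] / [8];  Q = [1, 3] / [2, 4] / [5, 6] / [7]
  Insert 3 (step 8): P = [1, 2, 3] / [4, 6] / [5, 9] / [8];  Q = [1, 3, 8] / [2, 4] / [5, 6] / [7]
  Insert 7 (step 9): P = [1, 2, 3, 7] / [4, 6] / [5, 9] / [8];  Q = [1, 3, 8, 9] / [2, 4] / [5, 6] / [7]
Final shape: (4, 2, 2, 1).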